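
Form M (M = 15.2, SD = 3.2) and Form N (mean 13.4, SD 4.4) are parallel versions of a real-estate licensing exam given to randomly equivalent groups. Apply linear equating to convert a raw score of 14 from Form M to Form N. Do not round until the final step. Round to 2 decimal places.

Linear equating: y = (SD_Y/SD_X)(x − M_X) + M_Y
y = (4.4/3.2)(14 − 15.2) + 13.4
y = 1.375000 × -1.2 + 13.4 = -1.6500 + 13.4 = 11.75

11.75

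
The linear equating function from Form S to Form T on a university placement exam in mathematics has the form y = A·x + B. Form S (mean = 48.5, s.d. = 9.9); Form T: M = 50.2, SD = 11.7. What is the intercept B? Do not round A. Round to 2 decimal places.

-7.12

A = SD_Y / SD_X = 11.7 / 9.9 = 1.181818
B = M_Y − A·M_X = 50.2 − 1.181818 × 48.5 = -7.12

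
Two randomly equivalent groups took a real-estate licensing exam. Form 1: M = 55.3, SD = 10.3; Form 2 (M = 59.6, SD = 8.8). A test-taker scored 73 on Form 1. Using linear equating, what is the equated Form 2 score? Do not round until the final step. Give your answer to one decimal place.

Linear equating: y = (SD_Y/SD_X)(x − M_X) + M_Y
y = (8.8/10.3)(73 − 55.3) + 59.6
y = 0.854369 × 17.7 + 59.6 = 15.1223 + 59.6 = 74.7

74.7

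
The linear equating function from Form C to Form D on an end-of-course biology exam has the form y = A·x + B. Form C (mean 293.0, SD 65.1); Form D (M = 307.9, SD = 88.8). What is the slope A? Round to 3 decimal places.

A = SD_Y / SD_X = 88.8 / 65.1 = 1.364

1.364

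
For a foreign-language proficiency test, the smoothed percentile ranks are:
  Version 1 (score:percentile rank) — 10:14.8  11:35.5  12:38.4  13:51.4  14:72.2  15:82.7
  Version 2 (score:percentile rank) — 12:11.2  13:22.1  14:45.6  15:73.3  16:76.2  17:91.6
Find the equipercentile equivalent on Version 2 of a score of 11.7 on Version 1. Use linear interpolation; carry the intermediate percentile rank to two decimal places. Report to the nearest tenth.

13.7

PR of 11.7 on Version 1: 35.5 + (11.7 − 11)/(12 − 11) × (38.4 − 35.5) = 37.53
On Version 2, PR 37.53 falls between score 13 (PR 22.1) and 14 (PR 45.6).
Interpolate: 13 + (37.53 − 22.1)/(45.6 − 22.1) × (14 − 13) = 13.7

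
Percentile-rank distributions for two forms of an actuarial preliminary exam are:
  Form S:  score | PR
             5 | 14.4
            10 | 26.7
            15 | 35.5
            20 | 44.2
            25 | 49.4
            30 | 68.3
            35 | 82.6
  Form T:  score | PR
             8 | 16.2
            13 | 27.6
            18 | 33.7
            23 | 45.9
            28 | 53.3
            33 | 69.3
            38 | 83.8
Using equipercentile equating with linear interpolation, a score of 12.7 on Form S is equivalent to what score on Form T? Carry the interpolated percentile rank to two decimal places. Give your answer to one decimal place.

PR of 12.7 on Form S: 26.7 + (12.7 − 10)/(15 − 10) × (35.5 − 26.7) = 31.45
On Form T, PR 31.45 falls between score 13 (PR 27.6) and 18 (PR 33.7).
Interpolate: 13 + (31.45 − 27.6)/(33.7 − 27.6) × (18 − 13) = 16.2

16.2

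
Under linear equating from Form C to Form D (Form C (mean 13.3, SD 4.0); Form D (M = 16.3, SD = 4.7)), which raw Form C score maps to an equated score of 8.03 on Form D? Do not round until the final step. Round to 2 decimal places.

6.26

Invert y = (SD_Y/SD_X)(x − M_X) + M_Y:
x = (SD_X/SD_Y)(y − M_Y) + M_X = (4.0/4.7)(8.03 − 16.3) + 13.3
x = 0.851064 × -8.270 + 13.3 = 6.26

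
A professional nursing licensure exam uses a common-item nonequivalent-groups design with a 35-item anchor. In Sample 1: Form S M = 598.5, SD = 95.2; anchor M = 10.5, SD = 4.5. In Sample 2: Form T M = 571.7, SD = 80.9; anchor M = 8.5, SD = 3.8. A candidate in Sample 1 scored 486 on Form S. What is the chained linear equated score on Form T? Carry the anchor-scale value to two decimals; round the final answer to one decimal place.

Form S → anchor (Sample 1): v = (4.5/95.2)(486 − 598.5) + 10.5 = 5.18
anchor → Form T (Sample 2): y = (80.9/3.8)(5.18 − 8.5) + 571.7 = 501.0

501.0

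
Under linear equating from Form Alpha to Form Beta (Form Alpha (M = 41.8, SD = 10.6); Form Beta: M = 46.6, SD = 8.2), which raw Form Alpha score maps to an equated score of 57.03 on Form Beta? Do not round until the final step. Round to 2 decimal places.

55.28

Invert y = (SD_Y/SD_X)(x − M_X) + M_Y:
x = (SD_X/SD_Y)(y − M_Y) + M_X = (10.6/8.2)(57.03 − 46.6) + 41.8
x = 1.292683 × 10.430 + 41.8 = 55.28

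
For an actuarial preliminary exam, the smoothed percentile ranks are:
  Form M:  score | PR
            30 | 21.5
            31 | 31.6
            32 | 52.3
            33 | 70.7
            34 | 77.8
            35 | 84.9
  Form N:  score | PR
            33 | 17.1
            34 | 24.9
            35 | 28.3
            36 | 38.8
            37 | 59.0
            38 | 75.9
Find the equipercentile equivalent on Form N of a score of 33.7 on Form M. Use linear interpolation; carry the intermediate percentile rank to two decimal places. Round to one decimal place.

PR of 33.7 on Form M: 70.7 + (33.7 − 33)/(34 − 33) × (77.8 − 70.7) = 75.67
On Form N, PR 75.67 falls between score 37 (PR 59.0) and 38 (PR 75.9).
Interpolate: 37 + (75.67 − 59.0)/(75.9 − 59.0) × (38 − 37) = 38.0

38.0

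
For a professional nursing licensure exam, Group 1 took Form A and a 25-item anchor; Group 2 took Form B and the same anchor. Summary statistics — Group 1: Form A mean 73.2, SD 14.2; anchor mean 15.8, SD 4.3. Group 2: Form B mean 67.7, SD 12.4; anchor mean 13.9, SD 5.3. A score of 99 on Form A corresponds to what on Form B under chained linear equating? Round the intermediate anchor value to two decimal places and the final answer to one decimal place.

Form A → anchor (Group 1): v = (4.3/14.2)(99 − 73.2) + 15.8 = 23.61
anchor → Form B (Group 2): y = (12.4/5.3)(23.61 − 13.9) + 67.7 = 90.4

90.4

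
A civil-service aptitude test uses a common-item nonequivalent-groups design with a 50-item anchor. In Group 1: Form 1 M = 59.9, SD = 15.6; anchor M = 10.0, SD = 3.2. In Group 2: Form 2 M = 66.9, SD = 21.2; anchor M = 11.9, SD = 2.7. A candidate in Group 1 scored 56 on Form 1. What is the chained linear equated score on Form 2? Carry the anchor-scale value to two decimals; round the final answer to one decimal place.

45.7

Form 1 → anchor (Group 1): v = (3.2/15.6)(56 − 59.9) + 10.0 = 9.20
anchor → Form 2 (Group 2): y = (21.2/2.7)(9.20 − 11.9) + 66.9 = 45.7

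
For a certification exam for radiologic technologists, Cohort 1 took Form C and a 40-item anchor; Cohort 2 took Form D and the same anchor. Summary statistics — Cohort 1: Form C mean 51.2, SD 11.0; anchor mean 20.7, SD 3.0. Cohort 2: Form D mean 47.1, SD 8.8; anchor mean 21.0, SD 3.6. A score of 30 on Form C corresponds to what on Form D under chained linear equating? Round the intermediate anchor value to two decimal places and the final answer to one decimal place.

32.2

Form C → anchor (Cohort 1): v = (3.0/11.0)(30 − 51.2) + 20.7 = 14.92
anchor → Form D (Cohort 2): y = (8.8/3.6)(14.92 − 21.0) + 47.1 = 32.2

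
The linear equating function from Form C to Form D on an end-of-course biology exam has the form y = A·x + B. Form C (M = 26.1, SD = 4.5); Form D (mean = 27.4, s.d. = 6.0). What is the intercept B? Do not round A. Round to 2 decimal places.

A = SD_Y / SD_X = 6.0 / 4.5 = 1.333333
B = M_Y − A·M_X = 27.4 − 1.333333 × 26.1 = -7.40

-7.40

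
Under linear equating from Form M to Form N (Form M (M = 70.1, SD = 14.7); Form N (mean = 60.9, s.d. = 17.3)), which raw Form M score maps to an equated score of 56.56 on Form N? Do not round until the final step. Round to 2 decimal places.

Invert y = (SD_Y/SD_X)(x − M_X) + M_Y:
x = (SD_X/SD_Y)(y − M_Y) + M_X = (14.7/17.3)(56.56 − 60.9) + 70.1
x = 0.849711 × -4.340 + 70.1 = 66.41

66.41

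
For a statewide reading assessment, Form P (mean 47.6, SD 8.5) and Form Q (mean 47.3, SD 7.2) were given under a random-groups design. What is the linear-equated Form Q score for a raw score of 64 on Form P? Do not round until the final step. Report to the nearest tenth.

61.2

Linear equating: y = (SD_Y/SD_X)(x − M_X) + M_Y
y = (7.2/8.5)(64 − 47.6) + 47.3
y = 0.847059 × 16.4 + 47.3 = 13.8918 + 47.3 = 61.2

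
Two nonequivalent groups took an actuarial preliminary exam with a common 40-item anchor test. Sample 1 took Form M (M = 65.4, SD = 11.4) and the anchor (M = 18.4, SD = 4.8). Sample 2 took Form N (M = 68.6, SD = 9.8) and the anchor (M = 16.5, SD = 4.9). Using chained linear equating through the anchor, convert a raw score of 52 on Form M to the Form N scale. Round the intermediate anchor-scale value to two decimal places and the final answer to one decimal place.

61.1

Form M → anchor (Sample 1): v = (4.8/11.4)(52 − 65.4) + 18.4 = 12.76
anchor → Form N (Sample 2): y = (9.8/4.9)(12.76 − 16.5) + 68.6 = 61.1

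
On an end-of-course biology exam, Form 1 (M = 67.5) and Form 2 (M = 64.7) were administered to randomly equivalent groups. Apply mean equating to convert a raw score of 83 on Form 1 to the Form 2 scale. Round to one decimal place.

80.2

Mean equating: y = x + (M_Y − M_X) = 83 + (64.7 − 67.5) = 80.2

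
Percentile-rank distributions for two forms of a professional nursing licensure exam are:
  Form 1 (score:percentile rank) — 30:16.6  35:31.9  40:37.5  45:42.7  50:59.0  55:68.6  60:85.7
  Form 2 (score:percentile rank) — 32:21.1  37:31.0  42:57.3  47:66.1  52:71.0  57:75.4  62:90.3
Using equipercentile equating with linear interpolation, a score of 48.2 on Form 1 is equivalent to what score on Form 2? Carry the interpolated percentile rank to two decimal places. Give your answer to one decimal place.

41.2

PR of 48.2 on Form 1: 42.7 + (48.2 − 45)/(50 − 45) × (59.0 − 42.7) = 53.13
On Form 2, PR 53.13 falls between score 37 (PR 31.0) and 42 (PR 57.3).
Interpolate: 37 + (53.13 − 31.0)/(57.3 − 31.0) × (42 − 37) = 41.2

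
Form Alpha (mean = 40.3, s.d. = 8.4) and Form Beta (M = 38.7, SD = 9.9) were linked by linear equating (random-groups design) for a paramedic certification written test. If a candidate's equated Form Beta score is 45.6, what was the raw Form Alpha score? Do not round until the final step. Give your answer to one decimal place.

46.2

Invert y = (SD_Y/SD_X)(x − M_X) + M_Y:
x = (SD_X/SD_Y)(y − M_Y) + M_X = (8.4/9.9)(45.6 − 38.7) + 40.3
x = 0.848485 × 6.900 + 40.3 = 46.2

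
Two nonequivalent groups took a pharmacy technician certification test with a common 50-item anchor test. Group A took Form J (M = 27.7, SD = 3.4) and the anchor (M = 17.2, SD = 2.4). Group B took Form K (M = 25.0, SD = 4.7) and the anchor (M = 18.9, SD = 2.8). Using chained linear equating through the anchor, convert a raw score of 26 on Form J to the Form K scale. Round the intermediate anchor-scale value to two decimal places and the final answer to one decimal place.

20.1

Form J → anchor (Group A): v = (2.4/3.4)(26 − 27.7) + 17.2 = 16.00
anchor → Form K (Group B): y = (4.7/2.8)(16.00 − 18.9) + 25.0 = 20.1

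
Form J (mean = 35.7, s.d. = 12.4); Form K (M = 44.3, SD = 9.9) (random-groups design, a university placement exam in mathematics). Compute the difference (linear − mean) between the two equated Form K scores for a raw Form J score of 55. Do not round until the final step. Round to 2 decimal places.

Mean-equated: 55 + (44.3 − 35.7) = 63.60
Linear-equated: (9.9/12.4)(55 − 35.7) + 44.3 = 59.709
Difference = 59.709 − 63.60 = -3.89

-3.89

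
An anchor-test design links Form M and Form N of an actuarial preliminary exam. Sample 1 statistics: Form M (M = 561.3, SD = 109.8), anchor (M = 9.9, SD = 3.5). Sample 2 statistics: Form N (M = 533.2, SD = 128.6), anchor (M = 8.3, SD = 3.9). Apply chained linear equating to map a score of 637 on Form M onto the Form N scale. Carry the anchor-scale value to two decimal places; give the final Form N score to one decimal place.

665.4

Form M → anchor (Sample 1): v = (3.5/109.8)(637 − 561.3) + 9.9 = 12.31
anchor → Form N (Sample 2): y = (128.6/3.9)(12.31 − 8.3) + 533.2 = 665.4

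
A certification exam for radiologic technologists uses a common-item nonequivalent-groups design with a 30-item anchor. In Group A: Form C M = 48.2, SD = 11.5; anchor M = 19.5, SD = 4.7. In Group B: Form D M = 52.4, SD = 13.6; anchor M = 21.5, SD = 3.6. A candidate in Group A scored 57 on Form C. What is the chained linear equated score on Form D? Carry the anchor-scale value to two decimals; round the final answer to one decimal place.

Form C → anchor (Group A): v = (4.7/11.5)(57 − 48.2) + 19.5 = 23.10
anchor → Form D (Group B): y = (13.6/3.6)(23.10 − 21.5) + 52.4 = 58.4

58.4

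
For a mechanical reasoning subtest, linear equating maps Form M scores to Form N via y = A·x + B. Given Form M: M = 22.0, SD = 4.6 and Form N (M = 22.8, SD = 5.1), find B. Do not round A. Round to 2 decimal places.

-1.59

A = SD_Y / SD_X = 5.1 / 4.6 = 1.108696
B = M_Y − A·M_X = 22.8 − 1.108696 × 22.0 = -1.59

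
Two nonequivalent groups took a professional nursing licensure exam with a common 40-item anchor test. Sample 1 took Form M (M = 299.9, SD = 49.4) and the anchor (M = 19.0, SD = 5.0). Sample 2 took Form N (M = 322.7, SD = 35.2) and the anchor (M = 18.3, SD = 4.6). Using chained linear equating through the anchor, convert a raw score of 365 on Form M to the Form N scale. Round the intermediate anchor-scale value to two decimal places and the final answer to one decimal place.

Form M → anchor (Sample 1): v = (5.0/49.4)(365 − 299.9) + 19.0 = 25.59
anchor → Form N (Sample 2): y = (35.2/4.6)(25.59 − 18.3) + 322.7 = 378.5

378.5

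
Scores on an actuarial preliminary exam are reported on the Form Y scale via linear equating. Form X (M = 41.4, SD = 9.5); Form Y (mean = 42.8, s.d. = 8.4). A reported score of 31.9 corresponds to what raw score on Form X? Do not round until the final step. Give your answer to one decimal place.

Invert y = (SD_Y/SD_X)(x − M_X) + M_Y:
x = (SD_X/SD_Y)(y − M_Y) + M_X = (9.5/8.4)(31.9 − 42.8) + 41.4
x = 1.130952 × -10.900 + 41.4 = 29.1

29.1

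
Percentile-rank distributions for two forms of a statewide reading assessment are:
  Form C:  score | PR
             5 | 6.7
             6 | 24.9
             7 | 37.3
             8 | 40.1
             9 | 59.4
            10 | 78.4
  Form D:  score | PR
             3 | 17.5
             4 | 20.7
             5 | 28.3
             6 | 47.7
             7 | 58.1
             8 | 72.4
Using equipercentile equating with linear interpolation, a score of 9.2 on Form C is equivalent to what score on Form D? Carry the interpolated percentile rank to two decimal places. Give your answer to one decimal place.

PR of 9.2 on Form C: 59.4 + (9.2 − 9)/(10 − 9) × (78.4 − 59.4) = 63.20
On Form D, PR 63.20 falls between score 7 (PR 58.1) and 8 (PR 72.4).
Interpolate: 7 + (63.20 − 58.1)/(72.4 − 58.1) × (8 − 7) = 7.4

7.4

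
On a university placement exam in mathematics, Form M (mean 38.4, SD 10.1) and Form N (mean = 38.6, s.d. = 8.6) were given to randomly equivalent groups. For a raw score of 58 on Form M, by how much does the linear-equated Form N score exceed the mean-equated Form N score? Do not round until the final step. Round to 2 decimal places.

-2.91

Mean-equated: 58 + (38.6 − 38.4) = 58.20
Linear-equated: (8.6/10.1)(58 − 38.4) + 38.6 = 55.289
Difference = 55.289 − 58.20 = -2.91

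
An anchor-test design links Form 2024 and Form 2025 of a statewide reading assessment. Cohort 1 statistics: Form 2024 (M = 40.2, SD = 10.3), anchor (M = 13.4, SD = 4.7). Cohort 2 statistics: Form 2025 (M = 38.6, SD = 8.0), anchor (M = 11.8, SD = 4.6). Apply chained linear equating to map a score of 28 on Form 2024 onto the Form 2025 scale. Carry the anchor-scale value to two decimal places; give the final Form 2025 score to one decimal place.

31.7

Form 2024 → anchor (Cohort 1): v = (4.7/10.3)(28 − 40.2) + 13.4 = 7.83
anchor → Form 2025 (Cohort 2): y = (8.0/4.6)(7.83 − 11.8) + 38.6 = 31.7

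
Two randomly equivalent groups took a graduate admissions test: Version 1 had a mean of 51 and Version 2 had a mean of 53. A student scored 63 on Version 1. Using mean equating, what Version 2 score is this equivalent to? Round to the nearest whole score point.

65

Mean equating: y = x + (M_Y − M_X) = 63 + (53 − 51) = 65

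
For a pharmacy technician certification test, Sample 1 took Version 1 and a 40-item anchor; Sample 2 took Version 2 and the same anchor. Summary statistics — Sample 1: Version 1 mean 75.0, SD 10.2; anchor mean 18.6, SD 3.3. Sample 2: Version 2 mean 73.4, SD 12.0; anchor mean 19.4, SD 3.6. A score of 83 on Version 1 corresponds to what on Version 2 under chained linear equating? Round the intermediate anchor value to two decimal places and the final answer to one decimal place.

Version 1 → anchor (Sample 1): v = (3.3/10.2)(83 − 75.0) + 18.6 = 21.19
anchor → Version 2 (Sample 2): y = (12.0/3.6)(21.19 − 19.4) + 73.4 = 79.4

79.4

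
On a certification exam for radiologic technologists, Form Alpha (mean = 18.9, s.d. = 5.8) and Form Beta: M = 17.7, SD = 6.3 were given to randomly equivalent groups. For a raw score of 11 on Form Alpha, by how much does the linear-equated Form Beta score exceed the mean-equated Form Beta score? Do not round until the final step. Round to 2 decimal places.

-0.68

Mean-equated: 11 + (17.7 − 18.9) = 9.80
Linear-equated: (6.3/5.8)(11 − 18.9) + 17.7 = 9.119
Difference = 9.119 − 9.80 = -0.68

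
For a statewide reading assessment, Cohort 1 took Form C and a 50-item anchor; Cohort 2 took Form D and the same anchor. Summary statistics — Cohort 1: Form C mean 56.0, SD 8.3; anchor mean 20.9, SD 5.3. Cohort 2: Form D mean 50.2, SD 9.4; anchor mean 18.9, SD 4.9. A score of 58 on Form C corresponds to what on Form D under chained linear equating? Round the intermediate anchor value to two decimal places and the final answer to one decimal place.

Form C → anchor (Cohort 1): v = (5.3/8.3)(58 − 56.0) + 20.9 = 22.18
anchor → Form D (Cohort 2): y = (9.4/4.9)(22.18 − 18.9) + 50.2 = 56.5

56.5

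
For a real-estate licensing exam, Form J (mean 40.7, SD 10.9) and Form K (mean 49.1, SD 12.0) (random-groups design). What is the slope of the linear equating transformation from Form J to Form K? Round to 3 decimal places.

A = SD_Y / SD_X = 12.0 / 10.9 = 1.101

1.101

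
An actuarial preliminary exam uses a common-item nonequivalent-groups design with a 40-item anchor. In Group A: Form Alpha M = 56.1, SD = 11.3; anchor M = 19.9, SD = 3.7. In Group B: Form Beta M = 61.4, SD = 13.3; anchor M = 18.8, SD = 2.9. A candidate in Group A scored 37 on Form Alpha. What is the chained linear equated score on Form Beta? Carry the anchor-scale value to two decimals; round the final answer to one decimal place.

37.8

Form Alpha → anchor (Group A): v = (3.7/11.3)(37 − 56.1) + 19.9 = 13.65
anchor → Form Beta (Group B): y = (13.3/2.9)(13.65 − 18.8) + 61.4 = 37.8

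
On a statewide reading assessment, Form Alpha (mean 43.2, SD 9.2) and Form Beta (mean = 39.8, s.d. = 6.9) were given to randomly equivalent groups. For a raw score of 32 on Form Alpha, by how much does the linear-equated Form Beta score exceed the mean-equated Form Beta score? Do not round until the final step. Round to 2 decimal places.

Mean-equated: 32 + (39.8 − 43.2) = 28.60
Linear-equated: (6.9/9.2)(32 − 43.2) + 39.8 = 31.400
Difference = 31.400 − 28.60 = 2.80

2.80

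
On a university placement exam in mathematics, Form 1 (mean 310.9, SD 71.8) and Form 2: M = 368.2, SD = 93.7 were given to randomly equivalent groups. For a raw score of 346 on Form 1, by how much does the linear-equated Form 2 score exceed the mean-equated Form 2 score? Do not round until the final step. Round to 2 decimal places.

10.71

Mean-equated: 346 + (368.2 − 310.9) = 403.30
Linear-equated: (93.7/71.8)(346 − 310.9) + 368.2 = 414.006
Difference = 414.006 − 403.30 = 10.71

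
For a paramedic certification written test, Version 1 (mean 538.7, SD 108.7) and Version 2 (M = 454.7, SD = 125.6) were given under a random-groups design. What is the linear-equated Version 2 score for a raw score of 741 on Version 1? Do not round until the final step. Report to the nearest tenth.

688.5

Linear equating: y = (SD_Y/SD_X)(x − M_X) + M_Y
y = (125.6/108.7)(741 − 538.7) + 454.7
y = 1.155474 × 202.3 + 454.7 = 233.7523 + 454.7 = 688.5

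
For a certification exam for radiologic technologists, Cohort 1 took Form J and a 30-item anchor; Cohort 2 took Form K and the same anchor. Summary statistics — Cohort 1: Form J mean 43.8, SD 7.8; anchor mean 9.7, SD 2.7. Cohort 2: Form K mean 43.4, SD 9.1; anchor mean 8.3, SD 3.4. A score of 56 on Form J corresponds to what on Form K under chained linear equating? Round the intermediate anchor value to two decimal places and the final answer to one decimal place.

Form J → anchor (Cohort 1): v = (2.7/7.8)(56 − 43.8) + 9.7 = 13.92
anchor → Form K (Cohort 2): y = (9.1/3.4)(13.92 − 8.3) + 43.4 = 58.4

58.4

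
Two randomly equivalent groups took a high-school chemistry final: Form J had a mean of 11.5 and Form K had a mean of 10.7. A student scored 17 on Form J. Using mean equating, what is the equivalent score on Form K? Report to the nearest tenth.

16.2

Mean equating: y = x + (M_Y − M_X) = 17 + (10.7 − 11.5) = 16.2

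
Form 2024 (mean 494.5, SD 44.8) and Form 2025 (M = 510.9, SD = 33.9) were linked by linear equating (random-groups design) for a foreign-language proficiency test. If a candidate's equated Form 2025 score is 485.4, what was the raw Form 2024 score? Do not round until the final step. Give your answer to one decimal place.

Invert y = (SD_Y/SD_X)(x − M_X) + M_Y:
x = (SD_X/SD_Y)(y − M_Y) + M_X = (44.8/33.9)(485.4 − 510.9) + 494.5
x = 1.321534 × -25.500 + 494.5 = 460.8

460.8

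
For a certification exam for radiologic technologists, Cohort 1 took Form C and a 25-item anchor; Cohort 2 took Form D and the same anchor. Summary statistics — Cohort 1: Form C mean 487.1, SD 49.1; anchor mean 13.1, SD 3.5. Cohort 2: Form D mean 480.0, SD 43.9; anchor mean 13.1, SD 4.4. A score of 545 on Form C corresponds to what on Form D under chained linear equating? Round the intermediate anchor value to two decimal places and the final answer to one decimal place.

521.2

Form C → anchor (Cohort 1): v = (3.5/49.1)(545 − 487.1) + 13.1 = 17.23
anchor → Form D (Cohort 2): y = (43.9/4.4)(17.23 − 13.1) + 480.0 = 521.2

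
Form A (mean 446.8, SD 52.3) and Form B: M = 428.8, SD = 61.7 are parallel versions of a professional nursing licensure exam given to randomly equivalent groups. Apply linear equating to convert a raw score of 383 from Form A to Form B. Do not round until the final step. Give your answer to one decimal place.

Linear equating: y = (SD_Y/SD_X)(x − M_X) + M_Y
y = (61.7/52.3)(383 − 446.8) + 428.8
y = 1.179732 × -63.8 + 428.8 = -75.2669 + 428.8 = 353.5

353.5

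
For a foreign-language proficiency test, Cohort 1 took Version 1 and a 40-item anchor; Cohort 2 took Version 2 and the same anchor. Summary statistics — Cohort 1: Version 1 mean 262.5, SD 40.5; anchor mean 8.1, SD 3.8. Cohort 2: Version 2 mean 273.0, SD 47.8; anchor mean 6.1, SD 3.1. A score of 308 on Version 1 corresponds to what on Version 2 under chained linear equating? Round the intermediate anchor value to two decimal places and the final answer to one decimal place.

369.7

Version 1 → anchor (Cohort 1): v = (3.8/40.5)(308 − 262.5) + 8.1 = 12.37
anchor → Version 2 (Cohort 2): y = (47.8/3.1)(12.37 − 6.1) + 273.0 = 369.7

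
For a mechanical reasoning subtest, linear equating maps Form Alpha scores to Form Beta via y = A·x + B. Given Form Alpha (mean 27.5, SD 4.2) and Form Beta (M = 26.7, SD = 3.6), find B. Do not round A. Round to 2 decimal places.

3.13

A = SD_Y / SD_X = 3.6 / 4.2 = 0.857143
B = M_Y − A·M_X = 26.7 − 0.857143 × 27.5 = 3.13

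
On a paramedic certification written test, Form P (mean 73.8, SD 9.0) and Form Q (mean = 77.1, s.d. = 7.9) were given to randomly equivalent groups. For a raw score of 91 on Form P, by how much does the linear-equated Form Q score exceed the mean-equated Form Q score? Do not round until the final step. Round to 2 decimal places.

Mean-equated: 91 + (77.1 − 73.8) = 94.30
Linear-equated: (7.9/9.0)(91 − 73.8) + 77.1 = 92.198
Difference = 92.198 − 94.30 = -2.10

-2.10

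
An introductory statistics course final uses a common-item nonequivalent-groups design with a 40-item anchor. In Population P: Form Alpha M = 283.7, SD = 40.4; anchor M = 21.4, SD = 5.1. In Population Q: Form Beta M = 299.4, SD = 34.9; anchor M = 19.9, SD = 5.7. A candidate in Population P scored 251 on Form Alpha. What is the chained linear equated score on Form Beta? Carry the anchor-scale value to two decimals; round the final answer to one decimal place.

Form Alpha → anchor (Population P): v = (5.1/40.4)(251 − 283.7) + 21.4 = 17.27
anchor → Form Beta (Population Q): y = (34.9/5.7)(17.27 − 19.9) + 299.4 = 283.3

283.3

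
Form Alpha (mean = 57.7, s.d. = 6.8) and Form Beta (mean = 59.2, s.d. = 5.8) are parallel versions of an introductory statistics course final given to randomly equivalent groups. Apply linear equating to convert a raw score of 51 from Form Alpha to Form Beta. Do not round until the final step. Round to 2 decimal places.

53.49

Linear equating: y = (SD_Y/SD_X)(x − M_X) + M_Y
y = (5.8/6.8)(51 − 57.7) + 59.2
y = 0.852941 × -6.7 + 59.2 = -5.7147 + 59.2 = 53.49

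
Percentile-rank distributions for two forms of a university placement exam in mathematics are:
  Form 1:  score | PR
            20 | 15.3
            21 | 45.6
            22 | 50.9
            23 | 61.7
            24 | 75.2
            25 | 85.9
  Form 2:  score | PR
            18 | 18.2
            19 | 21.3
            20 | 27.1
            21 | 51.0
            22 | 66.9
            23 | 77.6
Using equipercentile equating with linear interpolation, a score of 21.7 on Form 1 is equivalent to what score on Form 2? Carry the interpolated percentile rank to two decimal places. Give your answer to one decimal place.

20.9

PR of 21.7 on Form 1: 45.6 + (21.7 − 21)/(22 − 21) × (50.9 − 45.6) = 49.31
On Form 2, PR 49.31 falls between score 20 (PR 27.1) and 21 (PR 51.0).
Interpolate: 20 + (49.31 − 27.1)/(51.0 − 27.1) × (21 − 20) = 20.9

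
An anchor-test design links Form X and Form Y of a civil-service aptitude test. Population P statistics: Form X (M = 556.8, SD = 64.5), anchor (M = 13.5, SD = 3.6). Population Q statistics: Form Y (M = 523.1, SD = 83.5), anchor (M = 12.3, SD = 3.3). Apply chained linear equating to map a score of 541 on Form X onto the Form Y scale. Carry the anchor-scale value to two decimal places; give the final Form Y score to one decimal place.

Form X → anchor (Population P): v = (3.6/64.5)(541 − 556.8) + 13.5 = 12.62
anchor → Form Y (Population Q): y = (83.5/3.3)(12.62 − 12.3) + 523.1 = 531.2

531.2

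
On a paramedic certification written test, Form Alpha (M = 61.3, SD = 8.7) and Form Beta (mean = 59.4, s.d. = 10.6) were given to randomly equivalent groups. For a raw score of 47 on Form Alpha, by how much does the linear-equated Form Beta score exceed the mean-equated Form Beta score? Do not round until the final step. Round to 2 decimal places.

-3.12

Mean-equated: 47 + (59.4 − 61.3) = 45.10
Linear-equated: (10.6/8.7)(47 − 61.3) + 59.4 = 41.977
Difference = 41.977 − 45.10 = -3.12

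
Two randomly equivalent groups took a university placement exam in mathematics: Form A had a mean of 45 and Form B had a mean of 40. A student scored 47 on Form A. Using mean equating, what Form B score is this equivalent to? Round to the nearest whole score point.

42

Mean equating: y = x + (M_Y − M_X) = 47 + (40 − 45) = 42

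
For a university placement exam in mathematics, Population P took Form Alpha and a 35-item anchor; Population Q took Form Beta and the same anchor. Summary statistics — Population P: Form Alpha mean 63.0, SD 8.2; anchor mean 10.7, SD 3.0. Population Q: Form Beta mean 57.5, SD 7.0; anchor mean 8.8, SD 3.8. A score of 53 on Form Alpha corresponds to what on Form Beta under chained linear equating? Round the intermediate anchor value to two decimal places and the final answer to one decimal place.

54.3

Form Alpha → anchor (Population P): v = (3.0/8.2)(53 − 63.0) + 10.7 = 7.04
anchor → Form Beta (Population Q): y = (7.0/3.8)(7.04 − 8.8) + 57.5 = 54.3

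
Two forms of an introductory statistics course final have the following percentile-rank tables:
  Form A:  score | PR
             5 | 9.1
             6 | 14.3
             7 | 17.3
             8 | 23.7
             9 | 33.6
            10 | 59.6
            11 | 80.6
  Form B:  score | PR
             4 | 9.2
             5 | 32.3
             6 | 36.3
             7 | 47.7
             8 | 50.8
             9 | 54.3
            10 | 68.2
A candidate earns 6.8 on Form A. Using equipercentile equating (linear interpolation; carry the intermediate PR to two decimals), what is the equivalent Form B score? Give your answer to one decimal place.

4.3

PR of 6.8 on Form A: 14.3 + (6.8 − 6)/(7 − 6) × (17.3 − 14.3) = 16.70
On Form B, PR 16.70 falls between score 4 (PR 9.2) and 5 (PR 32.3).
Interpolate: 4 + (16.70 − 9.2)/(32.3 − 9.2) × (5 − 4) = 4.3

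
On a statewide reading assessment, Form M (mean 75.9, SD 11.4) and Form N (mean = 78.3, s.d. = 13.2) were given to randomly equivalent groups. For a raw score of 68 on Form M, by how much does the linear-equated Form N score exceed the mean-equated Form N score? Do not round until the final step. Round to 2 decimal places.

Mean-equated: 68 + (78.3 − 75.9) = 70.40
Linear-equated: (13.2/11.4)(68 − 75.9) + 78.3 = 69.153
Difference = 69.153 − 70.40 = -1.25

-1.25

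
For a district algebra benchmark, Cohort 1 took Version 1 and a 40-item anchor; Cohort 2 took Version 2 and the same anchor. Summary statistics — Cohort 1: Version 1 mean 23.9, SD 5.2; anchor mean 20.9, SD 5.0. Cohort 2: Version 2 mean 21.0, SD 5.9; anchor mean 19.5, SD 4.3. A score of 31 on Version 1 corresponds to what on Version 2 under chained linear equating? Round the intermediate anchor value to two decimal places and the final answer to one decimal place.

Version 1 → anchor (Cohort 1): v = (5.0/5.2)(31 − 23.9) + 20.9 = 27.73
anchor → Version 2 (Cohort 2): y = (5.9/4.3)(27.73 − 19.5) + 21.0 = 32.3

32.3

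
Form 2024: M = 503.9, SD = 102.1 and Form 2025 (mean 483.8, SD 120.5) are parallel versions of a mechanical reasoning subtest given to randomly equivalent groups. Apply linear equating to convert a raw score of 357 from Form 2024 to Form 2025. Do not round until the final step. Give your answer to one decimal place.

Linear equating: y = (SD_Y/SD_X)(x − M_X) + M_Y
y = (120.5/102.1)(357 − 503.9) + 483.8
y = 1.180215 × -146.9 + 483.8 = -173.3737 + 483.8 = 310.4

310.4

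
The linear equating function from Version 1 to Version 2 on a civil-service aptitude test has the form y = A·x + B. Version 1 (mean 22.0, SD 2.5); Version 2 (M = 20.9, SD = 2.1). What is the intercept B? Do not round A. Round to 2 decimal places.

A = SD_Y / SD_X = 2.1 / 2.5 = 0.840000
B = M_Y − A·M_X = 20.9 − 0.840000 × 22.0 = 2.42

2.42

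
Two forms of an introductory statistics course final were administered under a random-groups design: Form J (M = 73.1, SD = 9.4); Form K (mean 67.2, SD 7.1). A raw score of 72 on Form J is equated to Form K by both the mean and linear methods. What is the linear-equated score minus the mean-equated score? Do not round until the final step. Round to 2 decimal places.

0.27

Mean-equated: 72 + (67.2 − 73.1) = 66.10
Linear-equated: (7.1/9.4)(72 − 73.1) + 67.2 = 66.369
Difference = 66.369 − 66.10 = 0.27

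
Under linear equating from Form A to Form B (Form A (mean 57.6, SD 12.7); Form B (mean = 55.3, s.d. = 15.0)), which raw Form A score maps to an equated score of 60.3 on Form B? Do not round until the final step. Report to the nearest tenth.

61.8

Invert y = (SD_Y/SD_X)(x − M_X) + M_Y:
x = (SD_X/SD_Y)(y − M_Y) + M_X = (12.7/15.0)(60.3 − 55.3) + 57.6
x = 0.846667 × 5.000 + 57.6 = 61.8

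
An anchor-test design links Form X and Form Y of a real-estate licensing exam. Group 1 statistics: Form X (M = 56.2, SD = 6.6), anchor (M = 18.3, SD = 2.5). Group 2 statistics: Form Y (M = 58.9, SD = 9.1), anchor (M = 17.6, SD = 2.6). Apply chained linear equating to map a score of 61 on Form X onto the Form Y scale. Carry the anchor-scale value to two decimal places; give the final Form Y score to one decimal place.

Form X → anchor (Group 1): v = (2.5/6.6)(61 − 56.2) + 18.3 = 20.12
anchor → Form Y (Group 2): y = (9.1/2.6)(20.12 − 17.6) + 58.9 = 67.7

67.7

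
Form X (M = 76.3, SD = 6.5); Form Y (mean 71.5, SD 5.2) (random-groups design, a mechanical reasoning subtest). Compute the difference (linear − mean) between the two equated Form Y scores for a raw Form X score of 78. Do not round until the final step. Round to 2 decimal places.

-0.34

Mean-equated: 78 + (71.5 − 76.3) = 73.20
Linear-equated: (5.2/6.5)(78 − 76.3) + 71.5 = 72.860
Difference = 72.860 − 73.20 = -0.34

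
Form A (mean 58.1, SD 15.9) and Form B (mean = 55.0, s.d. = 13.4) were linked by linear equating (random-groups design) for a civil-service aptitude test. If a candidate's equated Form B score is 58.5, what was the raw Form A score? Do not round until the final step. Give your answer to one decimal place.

Invert y = (SD_Y/SD_X)(x − M_X) + M_Y:
x = (SD_X/SD_Y)(y − M_Y) + M_X = (15.9/13.4)(58.5 − 55.0) + 58.1
x = 1.186567 × 3.500 + 58.1 = 62.3

62.3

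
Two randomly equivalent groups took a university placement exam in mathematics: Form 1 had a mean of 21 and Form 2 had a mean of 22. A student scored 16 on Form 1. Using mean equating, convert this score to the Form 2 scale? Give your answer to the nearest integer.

17

Mean equating: y = x + (M_Y − M_X) = 16 + (22 − 21) = 17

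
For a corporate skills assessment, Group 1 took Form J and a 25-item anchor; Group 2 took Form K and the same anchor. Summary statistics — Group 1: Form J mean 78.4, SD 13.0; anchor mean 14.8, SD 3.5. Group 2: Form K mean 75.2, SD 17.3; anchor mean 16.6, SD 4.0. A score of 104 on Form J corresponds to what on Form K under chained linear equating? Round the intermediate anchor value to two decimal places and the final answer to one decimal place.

97.2

Form J → anchor (Group 1): v = (3.5/13.0)(104 − 78.4) + 14.8 = 21.69
anchor → Form K (Group 2): y = (17.3/4.0)(21.69 − 16.6) + 75.2 = 97.2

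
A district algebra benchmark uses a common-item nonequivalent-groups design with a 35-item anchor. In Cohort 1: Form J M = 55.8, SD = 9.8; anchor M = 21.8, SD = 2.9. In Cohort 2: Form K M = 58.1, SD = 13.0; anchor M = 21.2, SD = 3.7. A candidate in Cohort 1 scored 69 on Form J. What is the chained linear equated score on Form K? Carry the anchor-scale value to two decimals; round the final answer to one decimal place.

73.9

Form J → anchor (Cohort 1): v = (2.9/9.8)(69 − 55.8) + 21.8 = 25.71
anchor → Form K (Cohort 2): y = (13.0/3.7)(25.71 − 21.2) + 58.1 = 73.9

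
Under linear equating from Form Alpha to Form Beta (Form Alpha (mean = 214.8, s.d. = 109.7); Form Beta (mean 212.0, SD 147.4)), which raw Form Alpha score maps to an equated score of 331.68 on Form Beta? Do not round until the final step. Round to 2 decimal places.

Invert y = (SD_Y/SD_X)(x − M_X) + M_Y:
x = (SD_X/SD_Y)(y − M_Y) + M_X = (109.7/147.4)(331.68 − 212.0) + 214.8
x = 0.744233 × 119.680 + 214.8 = 303.87

303.87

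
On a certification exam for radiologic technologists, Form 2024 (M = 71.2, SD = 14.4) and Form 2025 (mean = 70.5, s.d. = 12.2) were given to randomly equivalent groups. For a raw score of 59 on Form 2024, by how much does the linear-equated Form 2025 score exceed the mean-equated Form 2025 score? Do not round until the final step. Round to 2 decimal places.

Mean-equated: 59 + (70.5 − 71.2) = 58.30
Linear-equated: (12.2/14.4)(59 − 71.2) + 70.5 = 60.164
Difference = 60.164 − 58.30 = 1.86

1.86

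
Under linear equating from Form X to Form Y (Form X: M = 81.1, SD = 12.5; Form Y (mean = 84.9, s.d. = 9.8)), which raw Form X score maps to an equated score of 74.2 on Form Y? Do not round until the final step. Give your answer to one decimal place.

67.5

Invert y = (SD_Y/SD_X)(x − M_X) + M_Y:
x = (SD_X/SD_Y)(y − M_Y) + M_X = (12.5/9.8)(74.2 − 84.9) + 81.1
x = 1.275510 × -10.700 + 81.1 = 67.5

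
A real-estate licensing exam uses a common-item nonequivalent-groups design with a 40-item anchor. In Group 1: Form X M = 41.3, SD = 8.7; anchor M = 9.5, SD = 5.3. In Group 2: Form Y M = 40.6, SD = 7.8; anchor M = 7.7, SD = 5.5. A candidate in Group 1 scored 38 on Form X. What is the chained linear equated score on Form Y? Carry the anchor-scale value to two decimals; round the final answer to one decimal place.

40.3

Form X → anchor (Group 1): v = (5.3/8.7)(38 − 41.3) + 9.5 = 7.49
anchor → Form Y (Group 2): y = (7.8/5.5)(7.49 − 7.7) + 40.6 = 40.3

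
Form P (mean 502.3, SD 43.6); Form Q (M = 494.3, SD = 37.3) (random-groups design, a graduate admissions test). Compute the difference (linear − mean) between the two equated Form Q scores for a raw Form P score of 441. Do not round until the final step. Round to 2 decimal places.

Mean-equated: 441 + (494.3 − 502.3) = 433.00
Linear-equated: (37.3/43.6)(441 − 502.3) + 494.3 = 441.858
Difference = 441.858 − 433.00 = 8.86

8.86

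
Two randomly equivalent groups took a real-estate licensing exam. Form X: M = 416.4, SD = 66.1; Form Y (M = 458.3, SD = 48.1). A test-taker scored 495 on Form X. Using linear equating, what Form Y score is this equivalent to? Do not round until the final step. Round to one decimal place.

515.5

Linear equating: y = (SD_Y/SD_X)(x − M_X) + M_Y
y = (48.1/66.1)(495 − 416.4) + 458.3
y = 0.727685 × 78.6 + 458.3 = 57.1961 + 458.3 = 515.5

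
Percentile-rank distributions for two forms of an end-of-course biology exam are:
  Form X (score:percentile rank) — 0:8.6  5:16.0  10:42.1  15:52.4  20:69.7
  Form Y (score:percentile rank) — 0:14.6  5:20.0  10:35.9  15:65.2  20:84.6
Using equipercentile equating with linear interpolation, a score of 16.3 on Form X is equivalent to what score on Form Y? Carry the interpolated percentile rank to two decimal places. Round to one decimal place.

13.6

PR of 16.3 on Form X: 52.4 + (16.3 − 15)/(20 − 15) × (69.7 − 52.4) = 56.90
On Form Y, PR 56.90 falls between score 10 (PR 35.9) and 15 (PR 65.2).
Interpolate: 10 + (56.90 − 35.9)/(65.2 − 35.9) × (15 − 10) = 13.6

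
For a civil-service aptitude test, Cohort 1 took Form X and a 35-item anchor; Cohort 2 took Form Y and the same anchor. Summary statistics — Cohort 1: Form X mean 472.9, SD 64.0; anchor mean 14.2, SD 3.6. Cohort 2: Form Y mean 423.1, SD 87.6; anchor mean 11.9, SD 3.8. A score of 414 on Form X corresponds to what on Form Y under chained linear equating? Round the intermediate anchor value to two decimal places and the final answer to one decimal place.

399.8

Form X → anchor (Cohort 1): v = (3.6/64.0)(414 − 472.9) + 14.2 = 10.89
anchor → Form Y (Cohort 2): y = (87.6/3.8)(10.89 − 11.9) + 423.1 = 399.8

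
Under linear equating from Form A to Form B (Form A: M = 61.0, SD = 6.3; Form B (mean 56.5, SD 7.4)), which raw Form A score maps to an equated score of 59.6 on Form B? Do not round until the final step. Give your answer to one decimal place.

63.6

Invert y = (SD_Y/SD_X)(x − M_X) + M_Y:
x = (SD_X/SD_Y)(y − M_Y) + M_X = (6.3/7.4)(59.6 − 56.5) + 61.0
x = 0.851351 × 3.100 + 61.0 = 63.6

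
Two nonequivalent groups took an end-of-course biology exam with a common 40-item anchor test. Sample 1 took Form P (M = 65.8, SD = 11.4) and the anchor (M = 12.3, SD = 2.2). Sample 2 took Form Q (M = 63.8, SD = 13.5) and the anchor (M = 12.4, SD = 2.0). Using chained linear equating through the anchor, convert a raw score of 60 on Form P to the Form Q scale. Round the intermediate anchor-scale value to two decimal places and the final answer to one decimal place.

Form P → anchor (Sample 1): v = (2.2/11.4)(60 − 65.8) + 12.3 = 11.18
anchor → Form Q (Sample 2): y = (13.5/2.0)(11.18 − 12.4) + 63.8 = 55.6

55.6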